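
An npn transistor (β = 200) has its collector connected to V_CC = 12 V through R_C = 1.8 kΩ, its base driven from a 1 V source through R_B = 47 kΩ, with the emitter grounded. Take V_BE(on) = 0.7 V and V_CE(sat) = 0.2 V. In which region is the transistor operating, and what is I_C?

active; I_C ≈ 1.3 mA

Assume active. Base-emitter loop: I_B = (V_BB − V_BE)/R_B = (1 − 0.7)/47 = 0.00638 mA.
I_C = β·I_B = 200×0.00638 = 1.28 mA.
V_CE = V_CC − I_C·R_C = 12 − 1.28×1.8 = 9.7 V > V_CE(sat), so the active-region assumption holds.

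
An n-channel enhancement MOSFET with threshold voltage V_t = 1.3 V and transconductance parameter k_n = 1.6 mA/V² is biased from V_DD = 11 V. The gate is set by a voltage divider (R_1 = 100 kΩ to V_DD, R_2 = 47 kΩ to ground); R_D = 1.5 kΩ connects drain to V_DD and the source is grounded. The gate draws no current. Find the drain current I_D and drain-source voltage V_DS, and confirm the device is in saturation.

V_G = V_DD·R_2/(R_1+R_2) = 11×47/147 = 3.52 V. With the source grounded, V_GS = V_G = 3.52 V.
Assume saturation: I_D = (k_n/2)(V_GS − V_t)² = (1.6/2)×(3.52 − 1.3)² = 0.8×2.22² = 3.93 mA.
V_DS = V_DD − I_D·R_D = 11 − 3.93×1.5 = 5.1 V.
Saturation requires V_DS ≥ V_GS − V_t = 2.22 V; 5.1 ≥ 2.22 ✓.

I_D ≈ 3.9 mA, V_DS ≈ 5.1 V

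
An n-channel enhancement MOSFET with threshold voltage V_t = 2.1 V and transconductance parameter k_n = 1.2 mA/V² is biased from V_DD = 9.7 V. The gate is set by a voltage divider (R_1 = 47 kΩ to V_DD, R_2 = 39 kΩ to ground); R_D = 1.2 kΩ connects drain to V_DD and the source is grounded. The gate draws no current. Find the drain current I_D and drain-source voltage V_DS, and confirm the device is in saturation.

V_G = V_DD·R_2/(R_1+R_2) = 9.7×39/86 = 4.4 V. With the source grounded, V_GS = V_G = 4.4 V.
Assume saturation: I_D = (k_n/2)(V_GS − V_t)² = (1.2/2)×(4.4 − 2.1)² = 0.6×2.3² = 3.17 mA.
V_DS = V_DD − I_D·R_D = 9.7 − 3.17×1.2 = 5.9 V.
Saturation requires V_DS ≥ V_GS − V_t = 2.3 V; 5.9 ≥ 2.3 ✓.

I_D ≈ 3.2 mA, V_DS ≈ 5.9 V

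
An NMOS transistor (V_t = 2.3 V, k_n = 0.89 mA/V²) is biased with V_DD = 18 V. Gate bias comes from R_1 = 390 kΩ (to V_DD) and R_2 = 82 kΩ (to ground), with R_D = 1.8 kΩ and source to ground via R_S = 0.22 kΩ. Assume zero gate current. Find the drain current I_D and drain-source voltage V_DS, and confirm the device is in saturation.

I_D ≈ 0.26 mA, V_DS ≈ 17 V

V_G = V_DD·R_2/(R_1+R_2) = 18×82/472 = 3.13 V.
Assume saturation: I_D = (k_n/2)(V_GS − V_t)² with V_GS = V_G − I_D·R_S = 3.13 − 0.22·I_D.
Substituting gives 0.0215·I_D² − 1.16·I_D + 0.304 = 0, with roots I_D = 0.263 or 53.7 mA.
The root I_D = 53.7 mA gives V_GS = -8.68 V ≤ V_t, so take I_D = 0.263 mA.
Then V_GS = 3.07 V and V_DS = V_DD − I_D(R_D+R_S) = 18 − 0.263×2.02 = 17.5 V.
Saturation requires V_DS ≥ V_GS − V_t = 0.769 V; 17.5 ≥ 0.769 ✓.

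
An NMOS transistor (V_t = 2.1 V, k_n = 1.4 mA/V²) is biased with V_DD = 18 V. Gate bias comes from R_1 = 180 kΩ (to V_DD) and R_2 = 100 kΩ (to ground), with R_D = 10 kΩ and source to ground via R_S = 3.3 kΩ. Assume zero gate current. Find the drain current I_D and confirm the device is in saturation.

V_G = V_DD·R_2/(R_1+R_2) = 18×100/280 = 6.43 V.
Assume saturation: I_D = (k_n/2)(V_GS − V_t)² with V_GS = V_G − I_D·R_S = 6.43 − 3.3·I_D.
Substituting gives 7.62·I_D² − 21·I_D + 13.1 = 0, with roots I_D = 0.957 or 1.8 mA.
The root I_D = 1.8 mA gives V_GS = 0.498 V ≤ V_t, so take I_D = 0.957 mA.
Then V_GS = 3.27 V and V_DS = V_DD − I_D(R_D+R_S) = 18 − 0.957×13.3 = 5.27 V.
Saturation requires V_DS ≥ V_GS − V_t = 1.17 V; 5.27 ≥ 1.17 ✓.

I_D ≈ 0.96 mA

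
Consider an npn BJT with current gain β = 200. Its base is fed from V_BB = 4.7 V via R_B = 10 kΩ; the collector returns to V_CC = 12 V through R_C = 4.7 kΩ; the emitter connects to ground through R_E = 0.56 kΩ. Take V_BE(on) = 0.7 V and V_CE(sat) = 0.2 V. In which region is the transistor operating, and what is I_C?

Assume active: I_B = (4.7 − 0.7)/(10 + 201×0.56) = 0.0326 mA, I_C = β·I_B = 6.53 mA.
Then V_CE = 12 − 6.53×4.7 − 6.56×0.56 = -22.4 V < 0.2 V — the active assumption fails.
Re-solve with V_CE = 0.2 V. KCL at the emitter: V_E/R_E = (V_BB−0.7−V_E)/R_B + (V_CC−0.2−V_E)/R_C, giving V_E = 1.39 V.
I_C = (V_CC − 0.2 − V_E)/R_C = (11.8 − 1.39)/4.7 = 2.22 mA.
Check: I_B = (4 − 1.39)/10 = 0.261 mA, and β·I_B = 52.3 mA > I_C, confirming saturation.

saturation; I_C ≈ 2.2 mA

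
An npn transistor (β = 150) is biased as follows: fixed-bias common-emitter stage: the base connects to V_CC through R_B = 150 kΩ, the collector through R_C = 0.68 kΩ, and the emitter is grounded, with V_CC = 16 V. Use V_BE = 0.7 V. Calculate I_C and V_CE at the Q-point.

I_C ≈ 15 mA, V_CE ≈ 5.6 V

Base loop: V_CC = I_B·R_B + V_BE, so I_B = (16 − 0.7)/150 kΩ = 0.102 mA.
In the active region I_C = β·I_B = 150 × 0.102 = 15.3 mA.
Collector loop: V_CE = V_CC − I_C·R_C = 16 − 15.3×0.68 = 5.6 V.
Since V_CE = 5.6 V > V_CE(sat) ≈ 0.2 V, the transistor is in the active region as assumed.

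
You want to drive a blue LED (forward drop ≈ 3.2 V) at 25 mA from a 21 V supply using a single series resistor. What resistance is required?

The resistor drops V_S − V_D = 21 − 3.2 = 17.8 V at 25 mA.
R = 17.8 V / 25 mA = 0.712 kΩ.

R ≈ 0.71 kΩ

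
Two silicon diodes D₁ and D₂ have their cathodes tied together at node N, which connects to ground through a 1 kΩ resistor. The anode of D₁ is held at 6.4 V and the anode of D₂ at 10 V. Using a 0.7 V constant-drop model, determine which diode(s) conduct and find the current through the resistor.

Assume both conduct. Then node N would need to be at both 6.4−0.7 = 5.7 V and 10−0.7 = 9.3 V, which is impossible.
Assume only D₂ conducts: V_N = 10 − 0.7 = 9.3 V, so I_R = 9.3/1 = 9.3 mA.
Check D₁: its anode-to-cathode voltage is 6.4 − 9.3 = -2.9 V < 0.7 V, so it is off. The assumption is consistent.

Only D₂ conducts; I_R ≈ 9.3 mA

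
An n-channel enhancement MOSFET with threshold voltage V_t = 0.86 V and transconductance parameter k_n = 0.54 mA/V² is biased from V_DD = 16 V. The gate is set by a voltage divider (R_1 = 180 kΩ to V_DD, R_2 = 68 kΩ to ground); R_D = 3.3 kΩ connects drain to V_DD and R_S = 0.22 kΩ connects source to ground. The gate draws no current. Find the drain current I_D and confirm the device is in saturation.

I_D ≈ 2.4 mA

V_G = V_DD·R_2/(R_1+R_2) = 16×68/248 = 4.39 V.
Assume saturation: I_D = (k_n/2)(V_GS − V_t)² with V_GS = V_G − I_D·R_S = 4.39 − 0.22·I_D.
Substituting gives 0.0131·I_D² − 1.42·I_D + 3.36 = 0, with roots I_D = 2.42 or 106 mA.
The root I_D = 106 mA gives V_GS = -19 V ≤ V_t, so take I_D = 2.42 mA.
Then V_GS = 3.85 V and V_DS = V_DD − I_D(R_D+R_S) = 16 − 2.42×3.52 = 7.48 V.
Saturation requires V_DS ≥ V_GS − V_t = 2.99 V; 7.48 ≥ 2.99 ✓.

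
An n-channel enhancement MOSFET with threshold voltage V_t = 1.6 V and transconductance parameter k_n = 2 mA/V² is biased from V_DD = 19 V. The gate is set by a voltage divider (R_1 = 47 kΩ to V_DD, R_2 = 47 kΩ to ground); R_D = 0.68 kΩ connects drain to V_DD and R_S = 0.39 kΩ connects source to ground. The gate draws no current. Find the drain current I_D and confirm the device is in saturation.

V_G = V_DD·R_2/(R_1+R_2) = 19×47/94 = 9.5 V.
Assume saturation: I_D = (k_n/2)(V_GS − V_t)² with V_GS = V_G − I_D·R_S = 9.5 − 0.39·I_D.
Substituting gives 0.152·I_D² − 7.16·I_D + 62.4 = 0, with roots I_D = 11.5 or 35.5 mA.
The root I_D = 35.5 mA gives V_GS = -4.36 V ≤ V_t, so take I_D = 11.5 mA.
Then V_GS = 5 V and V_DS = V_DD − I_D(R_D+R_S) = 19 − 11.5×1.07 = 6.65 V.
Saturation requires V_DS ≥ V_GS − V_t = 3.4 V; 6.65 ≥ 3.4 ✓.

I_D ≈ 12 mA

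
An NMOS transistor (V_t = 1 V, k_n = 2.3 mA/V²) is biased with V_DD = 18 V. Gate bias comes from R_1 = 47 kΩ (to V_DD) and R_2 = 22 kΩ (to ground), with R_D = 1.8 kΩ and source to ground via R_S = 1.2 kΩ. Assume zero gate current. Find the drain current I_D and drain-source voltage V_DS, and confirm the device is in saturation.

I_D ≈ 2.7 mA, V_DS ≈ 10 V

V_G = V_DD·R_2/(R_1+R_2) = 18×22/69 = 5.74 V.
Assume saturation: I_D = (k_n/2)(V_GS − V_t)² with V_GS = V_G − I_D·R_S = 5.74 − 1.2·I_D.
Substituting gives 1.66·I_D² − 14.1·I_D + 25.8 = 0, with roots I_D = 2.68 or 5.82 mA.
The root I_D = 5.82 mA gives V_GS = -1.25 V ≤ V_t, so take I_D = 2.68 mA.
Then V_GS = 2.53 V and V_DS = V_DD − I_D(R_D+R_S) = 18 − 2.68×3 = 9.97 V.
Saturation requires V_DS ≥ V_GS − V_t = 1.53 V; 9.97 ≥ 1.53 ✓.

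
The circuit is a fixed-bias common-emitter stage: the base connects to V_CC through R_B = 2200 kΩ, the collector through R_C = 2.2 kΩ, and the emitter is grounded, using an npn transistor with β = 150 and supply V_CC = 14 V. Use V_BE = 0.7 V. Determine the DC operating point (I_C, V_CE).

Base loop: V_CC = I_B·R_B + V_BE, so I_B = (14 − 0.7)/2200 kΩ = 0.00605 mA.
In the active region I_C = β·I_B = 150 × 0.00605 = 0.907 mA.
Collector loop: V_CE = V_CC − I_C·R_C = 14 − 0.907×2.2 = 12 V.
Since V_CE = 12 V > V_CE(sat) ≈ 0.2 V, the transistor is in the active region as assumed.

I_C ≈ 0.91 mA, V_CE ≈ 12 V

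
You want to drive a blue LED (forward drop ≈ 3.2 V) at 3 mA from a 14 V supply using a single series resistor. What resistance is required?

The resistor drops V_S − V_D = 14 − 3.2 = 10.8 V at 3 mA.
R = 10.8 V / 3 mA = 3.6 kΩ.

R ≈ 3.6 kΩ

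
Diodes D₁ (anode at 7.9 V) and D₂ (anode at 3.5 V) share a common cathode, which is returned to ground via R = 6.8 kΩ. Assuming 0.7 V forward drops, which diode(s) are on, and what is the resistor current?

Only D₁ conducts; I_R ≈ 1.1 mA

Assume both conduct. Then node N would need to be at both 7.9−0.7 = 7.2 V and 3.5−0.7 = 2.8 V, which is impossible.
Assume only D₁ conducts: V_N = 7.9 − 0.7 = 7.2 V, so I_R = 7.2/6.8 = 1.06 mA.
Check D₂: its anode-to-cathode voltage is 3.5 − 7.2 = -3.7 V < 0.7 V, so it is off. The assumption is consistent.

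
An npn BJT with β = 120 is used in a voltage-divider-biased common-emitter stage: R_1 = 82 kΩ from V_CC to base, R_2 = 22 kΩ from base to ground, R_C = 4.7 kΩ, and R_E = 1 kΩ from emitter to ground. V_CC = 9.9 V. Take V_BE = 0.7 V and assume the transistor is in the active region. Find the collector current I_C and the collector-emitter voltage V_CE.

I_C ≈ 1.2 mA, V_CE ≈ 3 V

Thevenize the base divider: V_Th = V_CC·R_2/(R_1+R_2) = 9.9×22/104 = 2.09 V, R_Th = R_1‖R_2 = 17.3 kΩ.
Base-emitter loop: V_Th = I_B·R_Th + V_BE + (β+1)I_B·R_E, so I_B = (2.09 − 0.7) / (17.3 + 121×1) = 0.0101 mA.
I_C = β·I_B = 120×0.0101 = 1.21 mA, and I_E = (β+1)I_B = 1.22 mA.
V_CE = V_CC − I_C·R_C − I_E·R_E = 9.9 − 1.21×4.7 − 1.22×1 = 3 V.
V_CE = 3 V > 0.2 V confirms active-region operation.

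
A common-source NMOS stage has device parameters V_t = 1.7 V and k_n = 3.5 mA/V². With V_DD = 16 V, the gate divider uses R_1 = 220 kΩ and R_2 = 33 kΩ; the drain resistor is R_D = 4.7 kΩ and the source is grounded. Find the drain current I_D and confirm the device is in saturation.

V_G = V_DD·R_2/(R_1+R_2) = 16×33/253 = 2.09 V. With the source grounded, V_GS = V_G = 2.09 V.
Assume saturation: I_D = (k_n/2)(V_GS − V_t)² = (3.5/2)×(2.09 − 1.7)² = 1.75×0.387² = 0.262 mA.
V_DS = V_DD − I_D·R_D = 16 − 0.262×4.7 = 14.8 V.
Saturation requires V_DS ≥ V_GS − V_t = 0.387 V; 14.8 ≥ 0.387 ✓.

I_D ≈ 0.26 mA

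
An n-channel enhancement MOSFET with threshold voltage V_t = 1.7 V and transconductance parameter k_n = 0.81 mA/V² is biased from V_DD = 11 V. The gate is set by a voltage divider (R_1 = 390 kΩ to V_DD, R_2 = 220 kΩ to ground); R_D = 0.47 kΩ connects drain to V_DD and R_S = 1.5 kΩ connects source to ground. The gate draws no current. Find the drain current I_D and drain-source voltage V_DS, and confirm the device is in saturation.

I_D ≈ 0.66 mA, V_DS ≈ 9.7 V

V_G = V_DD·R_2/(R_1+R_2) = 11×220/610 = 3.97 V.
Assume saturation: I_D = (k_n/2)(V_GS − V_t)² with V_GS = V_G − I_D·R_S = 3.97 − 1.5·I_D.
Substituting gives 0.911·I_D² − 3.75·I_D + 2.08 = 0, with roots I_D = 0.66 or 3.46 mA.
The root I_D = 3.46 mA gives V_GS = -1.22 V ≤ V_t, so take I_D = 0.66 mA.
Then V_GS = 2.98 V and V_DS = V_DD − I_D(R_D+R_S) = 11 − 0.66×1.97 = 9.7 V.
Saturation requires V_DS ≥ V_GS − V_t = 1.28 V; 9.7 ≥ 1.28 ✓.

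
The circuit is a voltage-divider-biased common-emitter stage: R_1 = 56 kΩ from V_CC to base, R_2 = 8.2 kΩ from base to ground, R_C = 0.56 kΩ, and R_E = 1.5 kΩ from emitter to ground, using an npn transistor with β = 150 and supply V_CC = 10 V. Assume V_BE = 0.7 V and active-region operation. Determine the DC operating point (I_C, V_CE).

I_C ≈ 0.37 mA, V_CE ≈ 9.2 V

Thevenize the base divider: V_Th = V_CC·R_2/(R_1+R_2) = 10×8.2/64.2 = 1.28 V, R_Th = R_1‖R_2 = 7.15 kΩ.
Base-emitter loop: V_Th = I_B·R_Th + V_BE + (β+1)I_B·R_E, so I_B = (1.28 − 0.7) / (7.15 + 151×1.5) = 0.00247 mA.
I_C = β·I_B = 150×0.00247 = 0.371 mA, and I_E = (β+1)I_B = 0.373 mA.
V_CE = V_CC − I_C·R_C − I_E·R_E = 10 − 0.371×0.56 − 0.373×1.5 = 9.23 V.
V_CE = 9.23 V > 0.2 V confirms active-region operation.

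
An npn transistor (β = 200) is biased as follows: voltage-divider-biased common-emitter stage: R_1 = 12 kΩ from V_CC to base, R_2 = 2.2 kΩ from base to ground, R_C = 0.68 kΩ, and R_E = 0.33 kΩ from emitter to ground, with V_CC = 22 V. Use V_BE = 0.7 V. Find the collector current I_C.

Thevenize the base divider: V_Th = V_CC·R_2/(R_1+R_2) = 22×2.2/14.2 = 3.41 V, R_Th = R_1‖R_2 = 1.86 kΩ.
Base-emitter loop: V_Th = I_B·R_Th + V_BE + (β+1)I_B·R_E, so I_B = (3.41 − 0.7) / (1.86 + 201×0.33) = 0.0397 mA.
I_C = β·I_B = 200×0.0397 = 7.94 mA, and I_E = (β+1)I_B = 7.98 mA.
V_CE = V_CC − I_C·R_C − I_E·R_E = 22 − 7.94×0.68 − 7.98×0.33 = 14 V.
V_CE = 14 V > 0.2 V confirms active-region operation.

I_C ≈ 7.9 mA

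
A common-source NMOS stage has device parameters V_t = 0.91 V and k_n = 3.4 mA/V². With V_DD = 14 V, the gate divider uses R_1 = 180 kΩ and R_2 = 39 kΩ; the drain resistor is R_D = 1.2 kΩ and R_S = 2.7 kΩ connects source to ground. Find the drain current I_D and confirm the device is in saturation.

I_D ≈ 0.41 mA

V_G = V_DD·R_2/(R_1+R_2) = 14×39/219 = 2.49 V.
Assume saturation: I_D = (k_n/2)(V_GS − V_t)² with V_GS = V_G − I_D·R_S = 2.49 − 2.7·I_D.
Substituting gives 12.4·I_D² − 15.5·I_D + 4.26 = 0, with roots I_D = 0.405 or 0.848 mA.
The root I_D = 0.848 mA gives V_GS = 0.204 V ≤ V_t, so take I_D = 0.405 mA.
Then V_GS = 1.4 V and V_DS = V_DD − I_D(R_D+R_S) = 14 − 0.405×3.9 = 12.4 V.
Saturation requires V_DS ≥ V_GS − V_t = 0.488 V; 12.4 ≥ 0.488 ✓.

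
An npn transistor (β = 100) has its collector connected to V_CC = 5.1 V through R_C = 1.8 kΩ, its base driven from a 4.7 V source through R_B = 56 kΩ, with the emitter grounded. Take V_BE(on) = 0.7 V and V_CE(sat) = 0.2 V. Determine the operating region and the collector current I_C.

Assume active: I_B = (4.7 − 0.7)/56 = 0.0714 mA, giving I_C = β·I_B = 7.14 mA.
But then V_CE = 5.1 − 7.14×1.8 = -7.76 V < V_CE(sat) = 0.2 V — impossible in the active region.
So the transistor is saturated. With V_CE = 0.2 V, I_C = (V_CC − 0.2)/R_C = 4.9/1.8 = 2.72 mA.
Check: β·I_B = 7.14 mA > I_C = 2.72 mA, confirming saturation.

saturation; I_C ≈ 2.7 mA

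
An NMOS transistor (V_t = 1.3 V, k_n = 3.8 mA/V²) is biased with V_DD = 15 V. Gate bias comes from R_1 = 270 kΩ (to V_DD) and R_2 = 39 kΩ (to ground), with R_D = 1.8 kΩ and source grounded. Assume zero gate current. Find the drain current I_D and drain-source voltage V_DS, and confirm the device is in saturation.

I_D ≈ 0.67 mA, V_DS ≈ 14 V

V_G = V_DD·R_2/(R_1+R_2) = 15×39/309 = 1.89 V. With the source grounded, V_GS = V_G = 1.89 V.
Assume saturation: I_D = (k_n/2)(V_GS − V_t)² = (3.8/2)×(1.89 − 1.3)² = 1.9×0.593² = 0.669 mA.
V_DS = V_DD − I_D·R_D = 15 − 0.669×1.8 = 13.8 V.
Saturation requires V_DS ≥ V_GS − V_t = 0.593 V; 13.8 ≥ 0.593 ✓.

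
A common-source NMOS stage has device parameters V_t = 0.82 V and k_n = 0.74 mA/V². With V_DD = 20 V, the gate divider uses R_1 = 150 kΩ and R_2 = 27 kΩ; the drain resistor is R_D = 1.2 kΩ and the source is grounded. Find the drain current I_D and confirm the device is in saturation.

V_G = V_DD·R_2/(R_1+R_2) = 20×27/177 = 3.05 V. With the source grounded, V_GS = V_G = 3.05 V.
Assume saturation: I_D = (k_n/2)(V_GS − V_t)² = (0.74/2)×(3.05 − 0.82)² = 0.37×2.23² = 1.84 mA.
V_DS = V_DD − I_D·R_D = 20 − 1.84×1.2 = 17.8 V.
Saturation requires V_DS ≥ V_GS − V_t = 2.23 V; 17.8 ≥ 2.23 ✓.

I_D ≈ 1.8 mA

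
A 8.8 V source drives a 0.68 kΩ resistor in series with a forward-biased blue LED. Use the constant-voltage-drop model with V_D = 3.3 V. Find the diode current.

KVL around the loop: 8.8 = V_D + I·R = 3.3 + I × 0.68 kΩ.
So I = (8.8 − 3.3) / 0.68 kΩ = 5.5 / 0.68 = 8.09 mA.

I ≈ 8.1 mA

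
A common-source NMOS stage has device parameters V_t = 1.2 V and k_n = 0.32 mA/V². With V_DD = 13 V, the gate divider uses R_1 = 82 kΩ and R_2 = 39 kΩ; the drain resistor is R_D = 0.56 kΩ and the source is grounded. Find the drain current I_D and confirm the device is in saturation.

V_G = V_DD·R_2/(R_1+R_2) = 13×39/121 = 4.19 V. With the source grounded, V_GS = V_G = 4.19 V.
Assume saturation: I_D = (k_n/2)(V_GS − V_t)² = (0.32/2)×(4.19 − 1.2)² = 0.16×2.99² = 1.43 mA.
V_DS = V_DD − I_D·R_D = 13 − 1.43×0.56 = 12.2 V.
Saturation requires V_DS ≥ V_GS − V_t = 2.99 V; 12.2 ≥ 2.99 ✓.

I_D ≈ 1.4 mA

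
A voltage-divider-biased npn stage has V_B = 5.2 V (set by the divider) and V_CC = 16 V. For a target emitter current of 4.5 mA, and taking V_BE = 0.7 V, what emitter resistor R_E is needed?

V_E = V_B − V_BE = 5.2 − 0.7 = 4.5 V.
R_E = V_E / I_E = 4.5 / 4.5 = 1 kΩ.

R_E ≈ 1 kΩ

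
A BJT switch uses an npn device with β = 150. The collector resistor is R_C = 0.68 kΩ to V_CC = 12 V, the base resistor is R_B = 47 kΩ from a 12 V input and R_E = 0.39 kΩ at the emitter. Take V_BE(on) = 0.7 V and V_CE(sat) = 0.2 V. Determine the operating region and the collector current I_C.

Assume active: I_B = (12 − 0.7)/(47 + 151×0.39) = 0.107 mA, I_C = β·I_B = 16 mA.
Then V_CE = 12 − 16×0.68 − 16.1×0.39 = -5.17 V < 0.2 V — the active assumption fails.
Re-solve with V_CE = 0.2 V. KCL at the emitter: V_E/R_E = (V_BB−0.7−V_E)/R_B + (V_CC−0.2−V_E)/R_C, giving V_E = 4.34 V.
I_C = (V_CC − 0.2 − V_E)/R_C = (11.8 − 4.34)/0.68 = 11 mA.
Check: I_B = (11.3 − 4.34)/47 = 0.148 mA, and β·I_B = 22.2 mA > I_C, confirming saturation.

saturation; I_C ≈ 11 mA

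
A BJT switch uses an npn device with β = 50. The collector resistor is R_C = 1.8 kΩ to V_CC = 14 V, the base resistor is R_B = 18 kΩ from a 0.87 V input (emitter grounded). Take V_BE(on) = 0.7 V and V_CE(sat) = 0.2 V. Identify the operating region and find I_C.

Assume active. Base-emitter loop: I_B = (V_BB − V_BE)/R_B = (0.87 − 0.7)/18 = 0.00944 mA.
I_C = β·I_B = 50×0.00944 = 0.472 mA.
V_CE = V_CC − I_C·R_C = 14 − 0.472×1.8 = 13.2 V > V_CE(sat), so the active-region assumption holds.

active; I_C ≈ 0.47 mA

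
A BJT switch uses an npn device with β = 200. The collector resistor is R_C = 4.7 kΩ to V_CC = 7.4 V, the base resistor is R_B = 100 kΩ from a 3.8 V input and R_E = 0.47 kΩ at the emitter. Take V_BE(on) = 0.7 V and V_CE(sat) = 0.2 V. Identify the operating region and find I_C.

Assume active: I_B = (3.8 − 0.7)/(100 + 201×0.47) = 0.0159 mA, I_C = β·I_B = 3.19 mA.
Then V_CE = 7.4 − 3.19×4.7 − 3.2×0.47 = -9.09 V < 0.2 V — the active assumption fails.
Re-solve with V_CE = 0.2 V. KCL at the emitter: V_E/R_E = (V_BB−0.7−V_E)/R_B + (V_CC−0.2−V_E)/R_C, giving V_E = 0.665 V.
I_C = (V_CC − 0.2 − V_E)/R_C = (7.2 − 0.665)/4.7 = 1.39 mA.
Check: I_B = (3.1 − 0.665)/100 = 0.0244 mA, and β·I_B = 4.87 mA > I_C, confirming saturation.

saturation; I_C ≈ 1.4 mA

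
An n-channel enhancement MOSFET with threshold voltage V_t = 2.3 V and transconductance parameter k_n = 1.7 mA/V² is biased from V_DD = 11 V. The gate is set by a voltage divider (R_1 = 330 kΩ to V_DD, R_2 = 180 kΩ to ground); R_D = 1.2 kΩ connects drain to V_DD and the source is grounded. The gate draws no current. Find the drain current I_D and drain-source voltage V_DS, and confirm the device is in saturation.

I_D ≈ 2.1 mA, V_DS ≈ 8.4 V

V_G = V_DD·R_2/(R_1+R_2) = 11×180/510 = 3.88 V. With the source grounded, V_GS = V_G = 3.88 V.
Assume saturation: I_D = (k_n/2)(V_GS − V_t)² = (1.7/2)×(3.88 − 2.3)² = 0.85×1.58² = 2.13 mA.
V_DS = V_DD − I_D·R_D = 11 − 2.13×1.2 = 8.45 V.
Saturation requires V_DS ≥ V_GS − V_t = 1.58 V; 8.45 ≥ 1.58 ✓.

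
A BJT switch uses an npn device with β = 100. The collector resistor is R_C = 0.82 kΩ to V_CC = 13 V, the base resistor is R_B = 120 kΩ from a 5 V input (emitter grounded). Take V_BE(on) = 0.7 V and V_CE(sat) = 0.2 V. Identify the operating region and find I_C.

active; I_C ≈ 3.6 mA

Assume active. Base-emitter loop: I_B = (V_BB − V_BE)/R_B = (5 − 0.7)/120 = 0.0358 mA.
I_C = β·I_B = 100×0.0358 = 3.58 mA.
V_CE = V_CC − I_C·R_C = 13 − 3.58×0.82 = 10.1 V > V_CE(sat), so the active-region assumption holds.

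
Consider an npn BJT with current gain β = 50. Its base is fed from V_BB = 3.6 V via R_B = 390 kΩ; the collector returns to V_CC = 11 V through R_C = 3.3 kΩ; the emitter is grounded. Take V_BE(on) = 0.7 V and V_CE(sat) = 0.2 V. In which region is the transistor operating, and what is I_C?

active; I_C ≈ 0.37 mA

Assume active. Base-emitter loop: I_B = (V_BB − V_BE)/R_B = (3.6 − 0.7)/390 = 0.00744 mA.
I_C = β·I_B = 50×0.00744 = 0.372 mA.
V_CE = V_CC − I_C·R_C = 11 − 0.372×3.3 = 9.77 V > V_CE(sat), so the active-region assumption holds.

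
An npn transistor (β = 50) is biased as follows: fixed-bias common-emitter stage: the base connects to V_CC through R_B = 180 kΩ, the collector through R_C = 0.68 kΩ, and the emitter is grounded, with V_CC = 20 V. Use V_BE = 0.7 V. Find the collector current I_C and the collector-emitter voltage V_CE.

I_C ≈ 5.4 mA, V_CE ≈ 16 V

Base loop: V_CC = I_B·R_B + V_BE, so I_B = (20 − 0.7)/180 kΩ = 0.107 mA.
In the active region I_C = β·I_B = 50 × 0.107 = 5.36 mA.
Collector loop: V_CE = V_CC − I_C·R_C = 20 − 5.36×0.68 = 16.4 V.
Since V_CE = 16.4 V > V_CE(sat) ≈ 0.2 V, the transistor is in the active region as assumed.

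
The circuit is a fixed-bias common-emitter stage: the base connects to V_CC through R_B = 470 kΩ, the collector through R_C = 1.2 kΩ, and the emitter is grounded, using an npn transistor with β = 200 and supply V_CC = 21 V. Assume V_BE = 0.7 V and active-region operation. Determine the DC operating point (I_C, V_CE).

Base loop: V_CC = I_B·R_B + V_BE, so I_B = (21 − 0.7)/470 kΩ = 0.0432 mA.
In the active region I_C = β·I_B = 200 × 0.0432 = 8.64 mA.
Collector loop: V_CE = V_CC − I_C·R_C = 21 − 8.64×1.2 = 10.6 V.
Since V_CE = 10.6 V > V_CE(sat) ≈ 0.2 V, the transistor is in the active region as assumed.

I_C ≈ 8.6 mA, V_CE ≈ 11 V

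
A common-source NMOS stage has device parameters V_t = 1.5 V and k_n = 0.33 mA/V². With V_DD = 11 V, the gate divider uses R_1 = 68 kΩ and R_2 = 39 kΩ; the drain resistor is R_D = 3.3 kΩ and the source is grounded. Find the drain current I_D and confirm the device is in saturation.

V_G = V_DD·R_2/(R_1+R_2) = 11×39/107 = 4.01 V. With the source grounded, V_GS = V_G = 4.01 V.
Assume saturation: I_D = (k_n/2)(V_GS − V_t)² = (0.33/2)×(4.01 − 1.5)² = 0.165×2.51² = 1.04 mA.
V_DS = V_DD − I_D·R_D = 11 − 1.04×3.3 = 7.57 V.
Saturation requires V_DS ≥ V_GS − V_t = 2.51 V; 7.57 ≥ 2.51 ✓.

I_D ≈ 1 mA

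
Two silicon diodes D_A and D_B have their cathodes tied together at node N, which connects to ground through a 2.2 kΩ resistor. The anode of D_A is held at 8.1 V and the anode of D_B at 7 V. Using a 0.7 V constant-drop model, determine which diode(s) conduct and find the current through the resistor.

Assume both conduct. Then node N would need to be at both 8.1−0.7 = 7.4 V and 7−0.7 = 6.3 V, which is impossible.
Assume only D_A conducts: V_N = 8.1 − 0.7 = 7.4 V, so I_R = 7.4/2.2 = 3.36 mA.
Check D_B: its anode-to-cathode voltage is 7 − 7.4 = -0.4 V < 0.7 V, so it is off. The assumption is consistent.

Only D_A conducts; I_R ≈ 3.4 mA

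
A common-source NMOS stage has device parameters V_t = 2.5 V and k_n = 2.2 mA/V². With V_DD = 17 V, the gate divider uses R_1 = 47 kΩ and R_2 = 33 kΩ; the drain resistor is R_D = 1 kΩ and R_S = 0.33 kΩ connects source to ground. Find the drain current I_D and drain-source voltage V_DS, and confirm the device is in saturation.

V_G = V_DD·R_2/(R_1+R_2) = 17×33/80 = 7.01 V.
Assume saturation: I_D = (k_n/2)(V_GS − V_t)² with V_GS = V_G − I_D·R_S = 7.01 − 0.33·I_D.
Substituting gives 0.12·I_D² − 4.28·I_D + 22.4 = 0, with roots I_D = 6.38 or 29.3 mA.
The root I_D = 29.3 mA gives V_GS = -2.66 V ≤ V_t, so take I_D = 6.38 mA.
Then V_GS = 4.91 V and V_DS = V_DD − I_D(R_D+R_S) = 17 − 6.38×1.33 = 8.52 V.
Saturation requires V_DS ≥ V_GS − V_t = 2.41 V; 8.52 ≥ 2.41 ✓.

I_D ≈ 6.4 mA, V_DS ≈ 8.5 V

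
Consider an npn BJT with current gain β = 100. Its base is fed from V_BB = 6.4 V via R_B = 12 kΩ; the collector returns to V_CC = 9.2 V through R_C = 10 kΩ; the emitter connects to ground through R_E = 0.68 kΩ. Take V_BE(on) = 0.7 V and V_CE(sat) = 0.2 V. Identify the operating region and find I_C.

Assume active: I_B = (6.4 − 0.7)/(12 + 101×0.68) = 0.0706 mA, I_C = β·I_B = 7.06 mA.
Then V_CE = 9.2 − 7.06×10 − 7.14×0.68 = -66.3 V < 0.2 V — the active assumption fails.
Re-solve with V_CE = 0.2 V. KCL at the emitter: V_E/R_E = (V_BB−0.7−V_E)/R_B + (V_CC−0.2−V_E)/R_C, giving V_E = 0.831 V.
I_C = (V_CC − 0.2 − V_E)/R_C = (9 − 0.831)/10 = 0.817 mA.
Check: I_B = (5.7 − 0.831)/12 = 0.406 mA, and β·I_B = 40.6 mA > I_C, confirming saturation.

saturation; I_C ≈ 0.82 mA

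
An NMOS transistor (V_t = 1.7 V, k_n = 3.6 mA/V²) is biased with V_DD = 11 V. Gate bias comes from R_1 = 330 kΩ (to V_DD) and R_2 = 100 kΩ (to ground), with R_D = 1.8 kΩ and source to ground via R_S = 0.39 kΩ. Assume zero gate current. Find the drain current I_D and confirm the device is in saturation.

I_D ≈ 0.65 mA

V_G = V_DD·R_2/(R_1+R_2) = 11×100/430 = 2.56 V.
Assume saturation: I_D = (k_n/2)(V_GS − V_t)² with V_GS = V_G − I_D·R_S = 2.56 − 0.39·I_D.
Substituting gives 0.274·I_D² − 2.2·I_D + 1.33 = 0, with roots I_D = 0.654 or 7.4 mA.
The root I_D = 7.4 mA gives V_GS = -0.327 V ≤ V_t, so take I_D = 0.654 mA.
Then V_GS = 2.3 V and V_DS = V_DD − I_D(R_D+R_S) = 11 − 0.654×2.19 = 9.57 V.
Saturation requires V_DS ≥ V_GS − V_t = 0.603 V; 9.57 ≥ 0.603 ✓.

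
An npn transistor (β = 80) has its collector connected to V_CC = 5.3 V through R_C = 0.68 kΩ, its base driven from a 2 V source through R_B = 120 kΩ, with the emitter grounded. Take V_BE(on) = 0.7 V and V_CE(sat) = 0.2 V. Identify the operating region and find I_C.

active; I_C ≈ 0.87 mA

Assume active. Base-emitter loop: I_B = (V_BB − V_BE)/R_B = (2 − 0.7)/120 = 0.0108 mA.
I_C = β·I_B = 80×0.0108 = 0.867 mA.
V_CE = V_CC − I_C·R_C = 5.3 − 0.867×0.68 = 4.71 V > V_CE(sat), so the active-region assumption holds.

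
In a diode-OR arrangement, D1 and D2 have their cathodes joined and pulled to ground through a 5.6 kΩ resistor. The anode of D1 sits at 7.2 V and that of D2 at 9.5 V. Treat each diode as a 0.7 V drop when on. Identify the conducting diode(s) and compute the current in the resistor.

Only D2 conducts; I_R ≈ 1.6 mA

Assume both conduct. Then node N would need to be at both 7.2−0.7 = 6.5 V and 9.5−0.7 = 8.8 V, which is impossible.
Assume only D2 conducts: V_N = 9.5 − 0.7 = 8.8 V, so I_R = 8.8/5.6 = 1.57 mA.
Check D1: its anode-to-cathode voltage is 7.2 − 8.8 = -1.6 V < 0.7 V, so it is off. The assumption is consistent.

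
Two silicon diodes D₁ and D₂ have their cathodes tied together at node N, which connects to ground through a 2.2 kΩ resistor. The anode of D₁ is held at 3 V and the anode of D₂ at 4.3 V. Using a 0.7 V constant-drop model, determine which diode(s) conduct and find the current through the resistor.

Only D₂ conducts; I_R ≈ 1.6 mA

Assume both conduct. Then node N would need to be at both 3−0.7 = 2.3 V and 4.3−0.7 = 3.6 V, which is impossible.
Assume only D₂ conducts: V_N = 4.3 − 0.7 = 3.6 V, so I_R = 3.6/2.2 = 1.64 mA.
Check D₁: its anode-to-cathode voltage is 3 − 3.6 = -0.6 V < 0.7 V, so it is off. The assumption is consistent.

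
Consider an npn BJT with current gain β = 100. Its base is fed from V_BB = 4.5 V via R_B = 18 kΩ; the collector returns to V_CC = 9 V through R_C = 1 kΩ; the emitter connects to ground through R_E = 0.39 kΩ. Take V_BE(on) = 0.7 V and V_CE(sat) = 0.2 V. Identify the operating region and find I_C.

saturation; I_C ≈ 6.3 mA

Assume active: I_B = (4.5 − 0.7)/(18 + 101×0.39) = 0.0662 mA, I_C = β·I_B = 6.62 mA.
Then V_CE = 9 − 6.62×1 − 6.69×0.39 = -0.23 V < 0.2 V — the active assumption fails.
Re-solve with V_CE = 0.2 V. KCL at the emitter: V_E/R_E = (V_BB−0.7−V_E)/R_B + (V_CC−0.2−V_E)/R_C, giving V_E = 2.49 V.
I_C = (V_CC − 0.2 − V_E)/R_C = (8.8 − 2.49)/1 = 6.31 mA.
Check: I_B = (3.8 − 2.49)/18 = 0.0728 mA, and β·I_B = 7.28 mA > I_C, confirming saturation.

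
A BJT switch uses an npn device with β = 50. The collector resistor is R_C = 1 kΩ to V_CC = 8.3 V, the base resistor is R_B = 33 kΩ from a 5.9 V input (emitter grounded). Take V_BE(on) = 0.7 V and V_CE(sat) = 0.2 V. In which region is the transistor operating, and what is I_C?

active; I_C ≈ 7.9 mA

Assume active. Base-emitter loop: I_B = (V_BB − V_BE)/R_B = (5.9 − 0.7)/33 = 0.158 mA.
I_C = β·I_B = 50×0.158 = 7.88 mA.
V_CE = V_CC − I_C·R_C = 8.3 − 7.88×1 = 0.421 V > V_CE(sat), so the active-region assumption holds.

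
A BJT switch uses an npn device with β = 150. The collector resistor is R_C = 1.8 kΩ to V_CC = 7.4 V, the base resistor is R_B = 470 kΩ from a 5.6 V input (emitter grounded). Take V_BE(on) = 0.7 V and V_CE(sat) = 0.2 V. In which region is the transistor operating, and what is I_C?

Assume active. Base-emitter loop: I_B = (V_BB − V_BE)/R_B = (5.6 − 0.7)/470 = 0.0104 mA.
I_C = β·I_B = 150×0.0104 = 1.56 mA.
V_CE = V_CC − I_C·R_C = 7.4 − 1.56×1.8 = 4.59 V > V_CE(sat), so the active-region assumption holds.

active; I_C ≈ 1.6 mA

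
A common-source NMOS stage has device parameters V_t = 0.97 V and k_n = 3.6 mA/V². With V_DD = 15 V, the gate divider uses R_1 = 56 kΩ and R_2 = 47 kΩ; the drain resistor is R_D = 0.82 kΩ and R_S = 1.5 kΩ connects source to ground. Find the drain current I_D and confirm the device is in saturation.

I_D ≈ 3 mA

V_G = V_DD·R_2/(R_1+R_2) = 15×47/103 = 6.84 V.
Assume saturation: I_D = (k_n/2)(V_GS − V_t)² with V_GS = V_G − I_D·R_S = 6.84 − 1.5·I_D.
Substituting gives 4.05·I_D² − 32.7·I_D + 62.1 = 0, with roots I_D = 3.05 or 5.03 mA.
The root I_D = 5.03 mA gives V_GS = -0.702 V ≤ V_t, so take I_D = 3.05 mA.
Then V_GS = 2.27 V and V_DS = V_DD − I_D(R_D+R_S) = 15 − 3.05×2.32 = 7.93 V.
Saturation requires V_DS ≥ V_GS − V_t = 1.3 V; 7.93 ≥ 1.3 ✓.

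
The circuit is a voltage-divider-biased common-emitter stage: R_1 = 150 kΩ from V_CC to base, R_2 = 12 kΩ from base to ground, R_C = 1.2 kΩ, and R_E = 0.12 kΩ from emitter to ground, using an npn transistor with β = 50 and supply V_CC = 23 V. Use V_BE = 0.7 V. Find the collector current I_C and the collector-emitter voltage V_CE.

I_C ≈ 2.9 mA, V_CE ≈ 19 V

Thevenize the base divider: V_Th = V_CC·R_2/(R_1+R_2) = 23×12/162 = 1.7 V, R_Th = R_1‖R_2 = 11.1 kΩ.
Base-emitter loop: V_Th = I_B·R_Th + V_BE + (β+1)I_B·R_E, so I_B = (1.7 − 0.7) / (11.1 + 51×0.12) = 0.0582 mA.
I_C = β·I_B = 50×0.0582 = 2.91 mA, and I_E = (β+1)I_B = 2.97 mA.
V_CE = V_CC − I_C·R_C − I_E·R_E = 23 − 2.91×1.2 − 2.97×0.12 = 19.1 V.
V_CE = 19.1 V > 0.2 V confirms active-region operation.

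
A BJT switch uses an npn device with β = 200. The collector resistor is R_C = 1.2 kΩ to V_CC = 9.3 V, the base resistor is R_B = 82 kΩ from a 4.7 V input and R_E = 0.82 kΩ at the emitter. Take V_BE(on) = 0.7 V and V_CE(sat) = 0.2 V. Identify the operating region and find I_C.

active; I_C ≈ 3.2 mA

Assume active. Base-emitter loop: I_B = (V_BB − V_BE)/(R_B + (β+1)R_E) = (4.7 − 0.7)/(82 + 201×0.82) = 0.0162 mA.
I_C = β·I_B = 200×0.0162 = 3.24 mA.
V_CE = V_CC − I_C·R_C − I_E·R_E = 9.3 − 3.24×1.2 − 3.26×0.82 = 2.74 V > V_CE(sat), so the active-region assumption holds.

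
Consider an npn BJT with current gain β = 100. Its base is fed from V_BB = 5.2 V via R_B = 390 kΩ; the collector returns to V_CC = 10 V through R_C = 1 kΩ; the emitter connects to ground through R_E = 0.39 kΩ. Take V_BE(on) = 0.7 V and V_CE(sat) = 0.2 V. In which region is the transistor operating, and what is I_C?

active; I_C ≈ 1 mA

Assume active. Base-emitter loop: I_B = (V_BB − V_BE)/(R_B + (β+1)R_E) = (5.2 − 0.7)/(390 + 101×0.39) = 0.0105 mA.
I_C = β·I_B = 100×0.0105 = 1.05 mA.
V_CE = V_CC − I_C·R_C − I_E·R_E = 10 − 1.05×1 − 1.06×0.39 = 8.54 V > V_CE(sat), so the active-region assumption holds.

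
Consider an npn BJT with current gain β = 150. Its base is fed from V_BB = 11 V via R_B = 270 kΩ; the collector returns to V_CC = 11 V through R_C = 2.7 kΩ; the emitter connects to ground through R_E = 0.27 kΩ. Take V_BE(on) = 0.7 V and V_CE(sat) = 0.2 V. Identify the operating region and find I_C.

Assume active: I_B = (11 − 0.7)/(270 + 151×0.27) = 0.0331 mA, I_C = β·I_B = 4.97 mA.
Then V_CE = 11 − 4.97×2.7 − 5×0.27 = -3.77 V < 0.2 V — the active assumption fails.
Re-solve with V_CE = 0.2 V. KCL at the emitter: V_E/R_E = (V_BB−0.7−V_E)/R_B + (V_CC−0.2−V_E)/R_C, giving V_E = 0.99 V.
I_C = (V_CC − 0.2 − V_E)/R_C = (10.8 − 0.99)/2.7 = 3.63 mA.
Check: I_B = (10.3 − 0.99)/270 = 0.0345 mA, and β·I_B = 5.17 mA > I_C, confirming saturation.

saturation; I_C ≈ 3.6 mA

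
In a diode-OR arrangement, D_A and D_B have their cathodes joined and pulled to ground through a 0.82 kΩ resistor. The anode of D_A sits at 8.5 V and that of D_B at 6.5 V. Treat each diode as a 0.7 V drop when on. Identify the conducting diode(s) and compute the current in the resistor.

Only D_A conducts; I_R ≈ 9.5 mA

Assume both conduct. Then node N would need to be at both 8.5−0.7 = 7.8 V and 6.5−0.7 = 5.8 V, which is impossible.
Assume only D_A conducts: V_N = 8.5 − 0.7 = 7.8 V, so I_R = 7.8/0.82 = 9.51 mA.
Check D_B: its anode-to-cathode voltage is 6.5 − 7.8 = -1.3 V < 0.7 V, so it is off. The assumption is consistent.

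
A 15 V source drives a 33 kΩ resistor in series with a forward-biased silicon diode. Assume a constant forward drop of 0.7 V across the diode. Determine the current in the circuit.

I ≈ 0.43 mA

KVL around the loop: 15 = V_D + I·R = 0.7 + I × 33 kΩ.
So I = (15 − 0.7) / 33 kΩ = 14.3 / 33 = 0.433 mA.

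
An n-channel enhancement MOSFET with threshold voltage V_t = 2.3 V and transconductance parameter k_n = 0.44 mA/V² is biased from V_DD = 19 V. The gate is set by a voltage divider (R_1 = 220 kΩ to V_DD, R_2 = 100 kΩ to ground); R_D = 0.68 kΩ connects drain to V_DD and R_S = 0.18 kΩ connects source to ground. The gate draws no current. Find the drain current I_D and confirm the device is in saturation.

I_D ≈ 2.3 mA

V_G = V_DD·R_2/(R_1+R_2) = 19×100/320 = 5.94 V.
Assume saturation: I_D = (k_n/2)(V_GS − V_t)² with V_GS = V_G − I_D·R_S = 5.94 − 0.18·I_D.
Substituting gives 0.00713·I_D² − 1.29·I_D + 2.91 = 0, with roots I_D = 2.29 or 178 mA.
The root I_D = 178 mA gives V_GS = -26.2 V ≤ V_t, so take I_D = 2.29 mA.
Then V_GS = 5.53 V and V_DS = V_DD − I_D(R_D+R_S) = 19 − 2.29×0.86 = 17 V.
Saturation requires V_DS ≥ V_GS − V_t = 3.23 V; 17 ≥ 3.23 ✓.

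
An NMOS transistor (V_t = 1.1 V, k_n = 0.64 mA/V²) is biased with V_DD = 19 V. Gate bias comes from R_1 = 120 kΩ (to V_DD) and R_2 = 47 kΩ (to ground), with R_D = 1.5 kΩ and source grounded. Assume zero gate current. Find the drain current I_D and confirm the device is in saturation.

V_G = V_DD·R_2/(R_1+R_2) = 19×47/167 = 5.35 V. With the source grounded, V_GS = V_G = 5.35 V.
Assume saturation: I_D = (k_n/2)(V_GS − V_t)² = (0.64/2)×(5.35 − 1.1)² = 0.32×4.25² = 5.77 mA.
V_DS = V_DD − I_D·R_D = 19 − 5.77×1.5 = 10.3 V.
Saturation requires V_DS ≥ V_GS − V_t = 4.25 V; 10.3 ≥ 4.25 ✓.

I_D ≈ 5.8 mA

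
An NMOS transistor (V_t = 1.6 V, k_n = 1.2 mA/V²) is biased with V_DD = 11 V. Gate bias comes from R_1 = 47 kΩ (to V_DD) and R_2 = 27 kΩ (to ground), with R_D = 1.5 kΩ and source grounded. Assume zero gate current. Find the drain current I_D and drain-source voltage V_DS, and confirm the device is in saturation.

I_D ≈ 3.5 mA, V_DS ≈ 5.8 V

V_G = V_DD·R_2/(R_1+R_2) = 11×27/74 = 4.01 V. With the source grounded, V_GS = V_G = 4.01 V.
Assume saturation: I_D = (k_n/2)(V_GS − V_t)² = (1.2/2)×(4.01 − 1.6)² = 0.6×2.41² = 3.5 mA.
V_DS = V_DD − I_D·R_D = 11 − 3.5×1.5 = 5.76 V.
Saturation requires V_DS ≥ V_GS − V_t = 2.41 V; 5.76 ≥ 2.41 ✓.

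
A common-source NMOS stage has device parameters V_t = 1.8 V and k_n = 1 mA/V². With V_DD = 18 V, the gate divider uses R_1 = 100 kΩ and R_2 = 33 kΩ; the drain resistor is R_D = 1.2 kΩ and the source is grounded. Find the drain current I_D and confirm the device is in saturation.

V_G = V_DD·R_2/(R_1+R_2) = 18×33/133 = 4.47 V. With the source grounded, V_GS = V_G = 4.47 V.
Assume saturation: I_D = (k_n/2)(V_GS − V_t)² = (1/2)×(4.47 − 1.8)² = 0.5×2.67² = 3.55 mA.
V_DS = V_DD − I_D·R_D = 18 − 3.55×1.2 = 13.7 V.
Saturation requires V_DS ≥ V_GS − V_t = 2.67 V; 13.7 ≥ 2.67 ✓.

I_D ≈ 3.6 mA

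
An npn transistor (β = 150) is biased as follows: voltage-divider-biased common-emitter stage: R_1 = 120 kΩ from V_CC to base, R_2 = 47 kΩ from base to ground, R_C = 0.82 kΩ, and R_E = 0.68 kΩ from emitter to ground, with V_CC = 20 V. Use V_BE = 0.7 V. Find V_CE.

Thevenize the base divider: V_Th = V_CC·R_2/(R_1+R_2) = 20×47/167 = 5.63 V, R_Th = R_1‖R_2 = 33.8 kΩ.
Base-emitter loop: V_Th = I_B·R_Th + V_BE + (β+1)I_B·R_E, so I_B = (5.63 − 0.7) / (33.8 + 151×0.68) = 0.0361 mA.
I_C = β·I_B = 150×0.0361 = 5.42 mA, and I_E = (β+1)I_B = 5.45 mA.
V_CE = V_CC − I_C·R_C − I_E·R_E = 20 − 5.42×0.82 − 5.45×0.68 = 11.8 V.
V_CE = 11.8 V > 0.2 V confirms active-region operation.

V_CE ≈ 12 V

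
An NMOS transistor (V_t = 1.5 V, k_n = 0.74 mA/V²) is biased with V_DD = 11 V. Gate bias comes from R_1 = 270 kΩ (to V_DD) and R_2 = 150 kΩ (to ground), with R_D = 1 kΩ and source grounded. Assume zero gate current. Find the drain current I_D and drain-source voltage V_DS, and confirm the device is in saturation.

I_D ≈ 2.2 mA, V_DS ≈ 8.8 V

V_G = V_DD·R_2/(R_1+R_2) = 11×150/420 = 3.93 V. With the source grounded, V_GS = V_G = 3.93 V.
Assume saturation: I_D = (k_n/2)(V_GS − V_t)² = (0.74/2)×(3.93 − 1.5)² = 0.37×2.43² = 2.18 mA.
V_DS = V_DD − I_D·R_D = 11 − 2.18×1 = 8.82 V.
Saturation requires V_DS ≥ V_GS − V_t = 2.43 V; 8.82 ≥ 2.43 ✓.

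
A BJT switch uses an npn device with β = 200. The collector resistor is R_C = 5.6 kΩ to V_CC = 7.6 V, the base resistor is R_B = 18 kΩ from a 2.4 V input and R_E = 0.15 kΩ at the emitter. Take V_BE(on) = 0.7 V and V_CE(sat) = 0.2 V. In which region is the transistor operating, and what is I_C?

saturation; I_C ≈ 1.3 mA

Assume active: I_B = (2.4 − 0.7)/(18 + 201×0.15) = 0.0353 mA, I_C = β·I_B = 7.06 mA.
Then V_CE = 7.6 − 7.06×5.6 − 7.1×0.15 = -33 V < 0.2 V — the active assumption fails.
Re-solve with V_CE = 0.2 V. KCL at the emitter: V_E/R_E = (V_BB−0.7−V_E)/R_B + (V_CC−0.2−V_E)/R_C, giving V_E = 0.205 V.
I_C = (V_CC − 0.2 − V_E)/R_C = (7.4 − 0.205)/5.6 = 1.28 mA.
Check: I_B = (1.7 − 0.205)/18 = 0.083 mA, and β·I_B = 16.6 mA > I_C, confirming saturation.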